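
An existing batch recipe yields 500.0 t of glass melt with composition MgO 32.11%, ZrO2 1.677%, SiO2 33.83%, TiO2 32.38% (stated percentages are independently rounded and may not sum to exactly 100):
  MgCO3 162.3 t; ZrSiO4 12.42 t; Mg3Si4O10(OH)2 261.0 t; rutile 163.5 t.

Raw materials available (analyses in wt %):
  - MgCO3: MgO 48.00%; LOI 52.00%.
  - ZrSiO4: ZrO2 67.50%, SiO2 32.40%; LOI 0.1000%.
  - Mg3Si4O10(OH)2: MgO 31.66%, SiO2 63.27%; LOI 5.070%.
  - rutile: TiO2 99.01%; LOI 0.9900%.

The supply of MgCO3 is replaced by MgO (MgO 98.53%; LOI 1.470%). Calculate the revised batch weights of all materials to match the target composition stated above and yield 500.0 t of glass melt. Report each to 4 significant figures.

Intermediates are printed with 4-significant-digit rounding between the steps — full float precision is carried throughout — a single rounding yields each reported number. All derived quantities, which include glass mass, the totals, four oxide percentages, the yield, ignition loss, are recomputed in full precision, exactly as printed in the question or the answer, starting from the weights at 500.0 t of glass.
Target oxide masses per 500.0 t glass melt:
  MgO: 32.11% × 500.0 = 160.6 t
  ZrO2: 1.677% × 500.0 = 8.385 t
  SiO2: 33.83% × 500.0 = 169.2 t
  TiO2: 32.38% × 500.0 = 161.9 t
Mass-balance tally per oxide applying the batch weights above, versus the basis set out (delivered sums recover each target within answer rounding):
  MgO: 79.08·0.9853 + 261.0·0.3166 = 160.6 t (target 160.6 t)
  ZrO2: 12.42·0.6750 = 8.383 t (target 8.385 t)
  SiO2: 12.42·0.3240 + 261.0·0.6327 = 169.2 t (target 169.2 t)
  TiO2: 163.5·0.9901 = 161.9 t (target 161.9 t)
Glass-mass bookkeeping: the batch minus its LOI: 500.0 t (the Σ of target masses is 500.0 t; against the stated basis, 500.0 t — any gap is answer rounding).
Total batch = Σ batch = 516.0 t; the LOI term Σ batch·LOI equals 16.03 t; yield = glass ÷ total batch = 96.89%.

Revised batch per 500.0 t glass melt:
  MgO: 79.08 t
  ZrSiO4: 12.42 t
  Mg3Si4O10(OH)2: 261.0 t
  rutile: 163.5 t
Total batch = 516.0 t; LOI loss = 16.03 t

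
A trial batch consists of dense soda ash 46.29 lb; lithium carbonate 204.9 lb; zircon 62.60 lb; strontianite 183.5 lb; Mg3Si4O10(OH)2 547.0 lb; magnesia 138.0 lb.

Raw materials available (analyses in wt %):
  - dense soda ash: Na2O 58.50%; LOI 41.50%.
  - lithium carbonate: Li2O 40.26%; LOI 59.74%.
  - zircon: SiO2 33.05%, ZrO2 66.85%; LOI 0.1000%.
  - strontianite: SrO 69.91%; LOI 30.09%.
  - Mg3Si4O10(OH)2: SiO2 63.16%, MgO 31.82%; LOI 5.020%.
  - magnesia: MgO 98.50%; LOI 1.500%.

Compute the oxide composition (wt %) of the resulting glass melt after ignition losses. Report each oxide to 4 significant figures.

The working math holds full float precision end to end. In-progress results are shown rounded off to 4 significant digits across the worked steps. Each reported figure is rounded a single time — all derived quantities, which include ignition loss, six oxide percentages, net glass mass, totals, yield, are recomputed in full precision, as given in the problem or answer text, from the weighed amounts at 955.9 lb of glass.
Per-oxide mass from batch:
  Li2O: 204.9·0.4026 = 82.49 lb
  SiO2: 62.60·0.3305 + 547.0·0.6316 = 366.2 lb
  ZrO2: 62.60·0.6685 = 41.85 lb
  Na2O: 46.29·0.5850 = 27.08 lb
  SrO: 183.5·0.6991 = 128.3 lb
  MgO: 547.0·0.3182 + 138.0·0.9850 = 310.0 lb
LOI: 46.29·0.4150 + 204.9·0.5974 + 62.60·0.001000 + 183.5·0.3009 + 547.0·0.05020 + 138.0·0.01500 = 226.4 lb
Resulting glass, batch − LOI: 1182 − 226.4 = 955.9 lb (the oxide masses sum to this)
oxide / glass × 100 gives the wt %

Glass mass = 955.9 lb (batch 1182 − LOI 226.4).
Composition: Li2O 8.630%, SiO2 38.31%, ZrO2 4.378%, Na2O 2.833%, SrO 13.42%, MgO 32.43%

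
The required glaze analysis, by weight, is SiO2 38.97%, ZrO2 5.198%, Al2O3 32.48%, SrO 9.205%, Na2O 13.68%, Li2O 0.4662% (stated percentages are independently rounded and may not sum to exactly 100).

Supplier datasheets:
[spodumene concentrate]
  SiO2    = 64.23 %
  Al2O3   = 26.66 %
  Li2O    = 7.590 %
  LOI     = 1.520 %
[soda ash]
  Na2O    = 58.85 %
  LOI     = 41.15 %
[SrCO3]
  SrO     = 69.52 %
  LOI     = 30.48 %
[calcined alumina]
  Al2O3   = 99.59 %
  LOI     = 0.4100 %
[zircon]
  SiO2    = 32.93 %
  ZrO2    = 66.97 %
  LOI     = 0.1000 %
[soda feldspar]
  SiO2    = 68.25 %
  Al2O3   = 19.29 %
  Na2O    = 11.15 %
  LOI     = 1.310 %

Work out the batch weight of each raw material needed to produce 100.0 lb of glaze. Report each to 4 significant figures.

Values along the way are printed with 4-significant-digit rounding as written — each numeric step maintains full precision at every stage. Every reported result takes just one rounding. Derived quantities, which include totals, LOI, the yield, six oxide percentages, net glass mass, are carried in full float precision, as quoted within either problem or answer, from the batch weights at 100.0 lb of glass.
Target masses of each oxide per 100.0 lb glaze:
  SiO2: 38.97% × 100.0 = 38.97 lb
  ZrO2: 5.198% × 100.0 = 5.198 lb
  Al2O3: 32.48% × 100.0 = 32.48 lb
  SrO: 9.205% × 100.0 = 9.205 lb
  Na2O: 13.68% × 100.0 = 13.68 lb
  Li2O: 0.4662% × 100.0 = 0.4662 lb
Verifying the oxide balance working from each reported weight, against the basis in use (delivered sums recover each target net of answer rounding effects):
  SiO2: 6.142·0.6423 + 7.762·0.3293 + 47.57·0.6825 = 38.97 lb (target 38.97 lb)
  ZrO2: 7.762·0.6697 = 5.198 lb (target 5.198 lb)
  Al2O3: 6.142·0.2666 + 21.75·0.9959 + 47.57·0.1929 = 32.47 lb (target 32.48 lb)
  SrO: 13.24·0.6952 = 9.204 lb (target 9.205 lb)
  Na2O: 14.23·0.5885 + 47.57·0.1115 = 13.68 lb (target 13.68 lb)
  Li2O: 6.142·0.07590 = 0.4662 lb (target 0.4662 lb)
The glass-mass cross-check: net batch after ignition = 99.99 lb (the targets, summed, come to 100.0 lb; stated basis 100.0 lb — deltas are rounding alone).
Batch grand total — Σ batch = 110.7 lb; LOI loss = Σ batch·LOI = 10.70 lb; the yield ratio, glass ÷ batch: 90.33%.

Batch per 100.0 lb glaze:
  spodumene concentrate: 6.142 lb
  soda ash: 14.23 lb
  SrCO3: 13.24 lb
  calcined alumina: 21.75 lb
  zircon: 7.762 lb
  soda feldspar: 47.57 lb
Total batch = 110.7 lb; LOI loss = 10.70 lb; yield = 90.33%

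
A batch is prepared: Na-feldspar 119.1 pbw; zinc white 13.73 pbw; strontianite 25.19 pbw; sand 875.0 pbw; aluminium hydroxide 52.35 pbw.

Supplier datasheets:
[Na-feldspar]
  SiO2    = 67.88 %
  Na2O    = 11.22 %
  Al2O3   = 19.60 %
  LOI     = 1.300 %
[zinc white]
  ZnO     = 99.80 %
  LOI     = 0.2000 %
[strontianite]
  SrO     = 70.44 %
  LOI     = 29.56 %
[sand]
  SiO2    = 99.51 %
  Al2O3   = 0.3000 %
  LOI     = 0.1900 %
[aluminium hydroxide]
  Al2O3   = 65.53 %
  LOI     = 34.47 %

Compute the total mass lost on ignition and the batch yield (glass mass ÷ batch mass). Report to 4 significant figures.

Mid-chain values are printed, rounded to 4 significant figures, across the worked steps. The whole derivation maintains exact precision at all times. Every reported value is rounded a single time — the derived quantities (five oxide percentages, the yield, net glass mass, totals, ignition loss) are recomputed at exact precision from the weighed amounts per 1057 pbw of glass, as set out in the problem or the answer.
Loss on ignition, line by line:
  Na-feldspar: 119.1 × 0.01300 = 1.548 pbw
  zinc white: 13.73 × 0.002000 = 0.02746 pbw
  strontianite: 25.19 × 0.2956 = 7.446 pbw
  sand: 875.0 × 0.001900 = 1.663 pbw
  aluminium hydroxide: 52.35 × 0.3447 = 18.05 pbw
Total LOI = 28.73 pbw
Glass = batch − LOI = 1085 − 28.73 = 1057 pbw

LOI loss = 28.73 pbw; glass = 1057 pbw; yield = 97.35%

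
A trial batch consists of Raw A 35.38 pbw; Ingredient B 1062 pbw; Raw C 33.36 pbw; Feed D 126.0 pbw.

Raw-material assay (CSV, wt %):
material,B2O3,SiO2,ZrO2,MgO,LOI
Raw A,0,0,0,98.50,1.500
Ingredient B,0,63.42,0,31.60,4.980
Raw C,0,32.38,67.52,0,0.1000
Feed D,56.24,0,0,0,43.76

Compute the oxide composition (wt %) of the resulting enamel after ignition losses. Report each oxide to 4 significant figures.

Each numeric step maintains full float precision at each step. The intermediate values are shown rounded to four significant figures in the working — exactly one rounding goes into each reported value — all derived quantities (net glass mass, yield, totals, four oxide percentages, LOI) are recomputed using the weight values per 1148 pbw of glass at full precision, as written in question or answer.
Per-oxide mass from batch:
  B2O3: 126.0·0.5624 = 70.86 pbw
  SiO2: 1062·0.6342 + 33.36·0.3238 = 684.3 pbw
  ZrO2: 33.36·0.6752 = 22.52 pbw
  MgO: 35.38·0.9850 + 1062·0.3160 = 370.4 pbw
LOI: 35.38·0.01500 + 1062·0.04980 + 33.36·0.001000 + 126.0·0.4376 = 108.6 pbw
Net of LOI, the glass mass = 1257 − 108.6 = 1148 pbw (= the summed oxide contributions)
each oxide over glass, ×100, is wt %

Glass mass = 1148 pbw (batch 1257 − LOI 108.6).
Composition: B2O3 6.172%, SiO2 59.60%, ZrO2 1.962%, MgO 32.26%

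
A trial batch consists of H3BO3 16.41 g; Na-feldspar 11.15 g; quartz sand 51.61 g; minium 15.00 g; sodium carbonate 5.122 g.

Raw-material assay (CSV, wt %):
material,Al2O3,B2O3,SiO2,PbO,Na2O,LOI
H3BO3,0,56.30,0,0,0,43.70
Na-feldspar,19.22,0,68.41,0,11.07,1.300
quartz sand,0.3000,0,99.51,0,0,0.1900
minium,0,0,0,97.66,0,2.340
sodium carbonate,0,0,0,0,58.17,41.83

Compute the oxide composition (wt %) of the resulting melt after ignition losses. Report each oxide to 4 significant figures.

Glass mass = 89.38 g (batch 99.29 − LOI 9.908).
Composition: Al2O3 2.571%, B2O3 10.34%, SiO2 65.99%, PbO 16.39%, Na2O 4.714%

Mid-chain values appear with 4-significant-figure rounding within the worked lines; each numeric step maintains exact precision from first step to last — each reported result takes exactly one rounding; all derived quantities (totals, yield, net glass mass, five oxide percentages, LOI) are re-derived using the weight values on 89.38 g of glass in full precision, as given in the problem or answer text.
Per-oxide mass from batch:
  Al2O3: 11.15·0.1922 + 51.61·0.003000 = 2.298 g
  B2O3: 16.41·0.5630 = 9.239 g
  SiO2: 11.15·0.6841 + 51.61·0.9951 = 58.98 g
  PbO: 15.00·0.9766 = 14.65 g
  Na2O: 11.15·0.1107 + 5.122·0.5817 = 4.214 g
LOI: 16.41·0.4370 + 11.15·0.01300 + 51.61·0.001900 + 15.00·0.02340 + 5.122·0.4183 = 9.908 g
Glass mass = batch − LOI = 99.29 − 9.908 = 89.38 g (= the summed oxide contributions)
wt % = 100 × oxide mass / glass mass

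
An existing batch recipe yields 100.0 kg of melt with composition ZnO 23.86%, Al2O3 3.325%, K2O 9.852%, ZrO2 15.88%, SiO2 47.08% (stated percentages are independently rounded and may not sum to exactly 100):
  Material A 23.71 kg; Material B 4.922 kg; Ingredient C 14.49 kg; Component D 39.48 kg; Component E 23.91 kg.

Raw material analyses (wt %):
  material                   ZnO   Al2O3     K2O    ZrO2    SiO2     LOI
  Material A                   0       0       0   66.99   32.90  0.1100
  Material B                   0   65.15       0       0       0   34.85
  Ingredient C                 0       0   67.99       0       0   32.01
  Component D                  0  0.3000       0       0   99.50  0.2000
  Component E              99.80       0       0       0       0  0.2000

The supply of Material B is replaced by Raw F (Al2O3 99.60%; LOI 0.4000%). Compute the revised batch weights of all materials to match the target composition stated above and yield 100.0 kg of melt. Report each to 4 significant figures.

Revised batch per 100.0 kg melt:
  Material A: 23.71 kg
  Raw F: 3.219 kg
  Ingredient C: 14.49 kg
  Component D: 39.48 kg
  Component E: 23.91 kg
Total batch = 104.8 kg; LOI loss = 4.804 kg

The intermediate values appear, rounded to 4 significant digits, in the working. The whole derivation runs at exact precision at all times. A single rounding yields each reported value — derived quantities are carried starting from the weights on 100.0 kg of glass in exact precision (LOI, the yield, glass mass, totals, five oxide percentages), exactly as printed in the problem or the answer.
Per-oxide target masses for 100.0 kg melt:
  ZnO: 23.86% × 100.0 = 23.86 kg
  Al2O3: 3.325% × 100.0 = 3.325 kg
  K2O: 9.852% × 100.0 = 9.852 kg
  ZrO2: 15.88% × 100.0 = 15.88 kg
  SiO2: 47.08% × 100.0 = 47.08 kg
Per-oxide balance check using the reported weights, per the basis as stated (delivered sums recover each target given rounding of the digits):
  ZnO: 23.91·0.9980 = 23.86 kg (target 23.86 kg)
  Al2O3: 3.219·0.9960 + 39.48·0.003000 = 3.325 kg (target 3.325 kg)
  K2O: 14.49·0.6799 = 9.852 kg (target 9.852 kg)
  ZrO2: 23.71·0.6699 = 15.88 kg (target 15.88 kg)
  SiO2: 23.71·0.3290 + 39.48·0.9950 = 47.08 kg (target 47.08 kg)
Mass balance on the glass: batch Σ − ignition loss = 100.0 kg (the Σ of target masses is 100.0 kg; versus the stated basis of 100.0 kg — rounding explains the deltas).
Adding the batch up: Σ batch = 104.8 kg; loss to ignition Σ batch·LOI = 4.804 kg; the yield ratio, glass ÷ batch: 95.42%.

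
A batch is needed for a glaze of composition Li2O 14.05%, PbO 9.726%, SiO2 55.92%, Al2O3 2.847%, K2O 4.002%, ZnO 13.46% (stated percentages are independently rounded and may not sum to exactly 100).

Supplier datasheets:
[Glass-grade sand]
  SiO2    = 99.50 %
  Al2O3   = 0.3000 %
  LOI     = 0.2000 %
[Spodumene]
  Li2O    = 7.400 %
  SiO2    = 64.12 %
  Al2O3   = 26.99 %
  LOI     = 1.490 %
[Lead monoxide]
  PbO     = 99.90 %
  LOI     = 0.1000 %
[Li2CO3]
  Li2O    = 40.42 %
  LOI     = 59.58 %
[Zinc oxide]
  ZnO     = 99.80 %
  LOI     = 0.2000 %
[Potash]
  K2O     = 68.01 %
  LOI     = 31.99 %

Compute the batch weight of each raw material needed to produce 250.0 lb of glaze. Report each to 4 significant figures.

Batch per 250.0 lb glaze:
  Glass-grade sand: 124.4 lb
  Spodumene: 24.99 lb
  Lead monoxide: 24.34 lb
  Li2CO3: 82.33 lb
  Zinc oxide: 33.72 lb
  Potash: 14.71 lb
Total batch = 304.5 lb; LOI loss = 54.47 lb; yield = 82.11%

Mid-chain values are displayed with 4-significant-digit rounding in the printout. Each numeric step maintains exact precision through the solve — each reported result is rounded just once; all derived quantities (net glass mass, totals, ignition loss, six oxide percentages, yield) are recomputed in full precision starting from the weights per 250.0 lb of glass as written in the question or the answer.
Target oxide masses per 250.0 lb glaze:
  Li2O: 14.05% × 250.0 = 35.12 lb
  PbO: 9.726% × 250.0 = 24.32 lb
  SiO2: 55.92% × 250.0 = 139.8 lb
  Al2O3: 2.847% × 250.0 = 7.118 lb
  K2O: 4.002% × 250.0 = 10.01 lb
  ZnO: 13.46% × 250.0 = 33.65 lb
Balance tally, oxide-wise, per the reported batch figures, relative to the basis at hand (oxide sums agree with the targets net of answer rounding effects):
  Li2O: 24.99·0.07400 + 82.33·0.4042 = 35.13 lb (target 35.12 lb)
  PbO: 24.34·0.9990 = 24.32 lb (target 24.32 lb)
  SiO2: 124.4·0.9950 + 24.99·0.6412 = 139.8 lb (target 139.8 lb)
  Al2O3: 124.4·0.003000 + 24.99·0.2699 = 7.118 lb (target 7.118 lb)
  K2O: 14.71·0.6801 = 10.00 lb (target 10.01 lb)
  ZnO: 33.72·0.9980 = 33.65 lb (target 33.65 lb)
Consistency of the glass mass: batch Σ − ignition loss = 250.0 lb (per-oxide target masses sum to 250.0 lb; against the stated basis, 250.0 lb — gaps are rounding artifacts).
Total batch = Σ batch = 304.5 lb; the LOI term Σ batch·LOI equals 54.47 lb; as yield: glass ÷ batch → 82.11%.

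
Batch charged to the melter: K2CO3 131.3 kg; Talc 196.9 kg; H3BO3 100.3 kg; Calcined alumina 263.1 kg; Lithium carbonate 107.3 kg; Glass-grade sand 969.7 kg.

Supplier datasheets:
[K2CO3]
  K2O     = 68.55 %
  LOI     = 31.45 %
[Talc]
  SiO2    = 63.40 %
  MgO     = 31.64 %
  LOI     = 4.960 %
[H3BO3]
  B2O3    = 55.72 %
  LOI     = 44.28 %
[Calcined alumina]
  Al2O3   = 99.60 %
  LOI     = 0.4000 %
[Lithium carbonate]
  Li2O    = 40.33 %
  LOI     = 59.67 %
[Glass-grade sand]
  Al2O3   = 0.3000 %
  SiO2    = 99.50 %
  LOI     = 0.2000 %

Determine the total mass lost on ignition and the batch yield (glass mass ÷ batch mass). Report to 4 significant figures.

LOI loss = 162.5 kg; glass = 1606 kg; yield = 90.81%

Every computation maintains exact precision at all times — intermediates are printed (rounded to 4 significant digits) across the worked steps; each reported figure carries a single rounding — the derived quantities are recomputed using the weight values per 1606 kg of glass at exact precision (totals, six oxide percentages, net glass mass, yield, LOI), as quoted within the problem or the answer.
Ignition loss by material:
  K2CO3: 131.3 × 0.3145 = 41.29 kg
  Talc: 196.9 × 0.04960 = 9.766 kg
  H3BO3: 100.3 × 0.4428 = 44.41 kg
  Calcined alumina: 263.1 × 0.004000 = 1.052 kg
  Lithium carbonate: 107.3 × 0.5967 = 64.03 kg
  Glass-grade sand: 969.7 × 0.002000 = 1.939 kg
Total LOI = 162.5 kg
Glass = batch − LOI = 1769 − 162.5 = 1606 kg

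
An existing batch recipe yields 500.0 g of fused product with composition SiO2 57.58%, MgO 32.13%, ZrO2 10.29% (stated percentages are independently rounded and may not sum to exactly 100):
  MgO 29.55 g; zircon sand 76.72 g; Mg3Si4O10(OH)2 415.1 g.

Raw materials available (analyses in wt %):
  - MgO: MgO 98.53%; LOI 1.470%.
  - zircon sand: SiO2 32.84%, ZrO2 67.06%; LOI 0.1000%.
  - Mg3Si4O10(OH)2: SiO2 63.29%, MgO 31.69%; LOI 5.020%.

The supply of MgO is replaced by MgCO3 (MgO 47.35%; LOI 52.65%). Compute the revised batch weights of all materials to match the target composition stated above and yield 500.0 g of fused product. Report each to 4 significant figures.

Revised batch per 500.0 g fused product:
  MgCO3: 61.48 g
  zircon sand: 76.72 g
  Mg3Si4O10(OH)2: 415.1 g
Total batch = 553.3 g; LOI loss = 53.28 g

The whole derivation holds full precision throughout — rounding to four significant figures governs each mid-chain value as printed; exactly one rounding goes into every reported value — derived quantities, including ignition loss, the yield, the three compositions, the totals, net glass mass, are re-derived starting from the weights at 500.0 g of glass in exact precision, precisely as stated by problem or answer.
The oxide mass targets at 500.0 g fused product:
  SiO2: 57.58% × 500.0 = 287.9 g
  MgO: 32.13% × 500.0 = 160.6 g
  ZrO2: 10.29% × 500.0 = 51.45 g
Balance tally, oxide-wise, using the reported weights, at the basis given (every target is met by its sum inside rounding margins):
  SiO2: 76.72·0.3284 + 415.1·0.6329 = 287.9 g (target 287.9 g)
  MgO: 61.48·0.4735 + 415.1·0.3169 = 160.7 g (target 160.6 g)
  ZrO2: 76.72·0.6706 = 51.45 g (target 51.45 g)
Glass-mass sanity pass: whole batch net of LOI = 500.0 g (the targets, summed, come to 500.0 g; versus the stated basis of 500.0 g — deltas are rounding alone).
Adding the batch up: Σ batch = 553.3 g; loss to ignition Σ batch·LOI = 53.28 g; yield, glass over the total, = 90.37%.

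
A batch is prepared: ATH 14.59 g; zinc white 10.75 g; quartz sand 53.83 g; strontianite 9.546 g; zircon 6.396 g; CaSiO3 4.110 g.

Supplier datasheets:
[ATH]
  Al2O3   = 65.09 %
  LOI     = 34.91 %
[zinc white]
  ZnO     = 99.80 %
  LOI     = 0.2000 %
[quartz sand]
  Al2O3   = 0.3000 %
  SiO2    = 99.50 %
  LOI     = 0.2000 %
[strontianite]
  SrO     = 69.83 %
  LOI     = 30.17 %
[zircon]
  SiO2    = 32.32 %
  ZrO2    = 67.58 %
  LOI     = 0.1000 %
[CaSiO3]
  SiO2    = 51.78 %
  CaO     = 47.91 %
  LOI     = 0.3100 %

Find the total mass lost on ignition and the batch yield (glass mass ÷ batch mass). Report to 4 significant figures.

LOI loss = 8.122 g; glass = 91.10 g; yield = 91.81%

Rounding to 4 significant digits extends to each in-between result as displayed; each numeric step holds full float precision in all steps — every reported result receives exactly one rounding; derived quantities (six oxide percentages, the totals, net glass mass, LOI, the yield) are recomputed using the weight values at 91.10 g of glass in exact precision exactly as printed in problem or answer.
LOI of each material in turn:
  ATH: 14.59 × 0.3491 = 5.093 g
  zinc white: 10.75 × 0.002000 = 0.02150 g
  quartz sand: 53.83 × 0.002000 = 0.1077 g
  strontianite: 9.546 × 0.3017 = 2.880 g
  zircon: 6.396 × 0.001000 = 0.006396 g
  CaSiO3: 4.110 × 0.003100 = 0.01274 g
Total LOI = 8.122 g
Glass = batch − LOI = 99.22 − 8.122 = 91.10 g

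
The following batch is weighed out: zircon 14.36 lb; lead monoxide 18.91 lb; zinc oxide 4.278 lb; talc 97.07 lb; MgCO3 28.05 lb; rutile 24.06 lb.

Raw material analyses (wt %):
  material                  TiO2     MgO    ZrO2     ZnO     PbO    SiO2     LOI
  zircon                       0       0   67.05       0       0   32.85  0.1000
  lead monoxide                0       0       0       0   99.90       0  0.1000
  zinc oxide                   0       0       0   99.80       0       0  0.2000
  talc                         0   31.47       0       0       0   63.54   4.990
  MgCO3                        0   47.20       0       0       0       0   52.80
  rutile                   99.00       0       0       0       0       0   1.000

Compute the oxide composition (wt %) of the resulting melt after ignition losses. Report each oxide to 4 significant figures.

Glass mass = 166.8 lb (batch 186.7 − LOI 19.94).
Composition: TiO2 14.28%, MgO 26.25%, ZrO2 5.773%, ZnO 2.560%, PbO 11.33%, SiO2 39.81%

Mid-chain values are shown (rounded to four significant digits) at each printed step. The whole derivation keeps full float precision in every operation — a single rounding completes every reported value. The derived quantities, which include net glass mass, yield, the six compositions, LOI, the totals, are recomputed at full float precision, as set out in problem or answer, from the batch weights for 166.8 lb of glass.
Mass of each oxide from the mix:
  TiO2: 24.06·0.9900 = 23.82 lb
  MgO: 97.07·0.3147 + 28.05·0.4720 = 43.79 lb
  ZrO2: 14.36·0.6705 = 9.628 lb
  ZnO: 4.278·0.9980 = 4.269 lb
  PbO: 18.91·0.9990 = 18.89 lb
  SiO2: 14.36·0.3285 + 97.07·0.6354 = 66.40 lb
LOI: 14.36·0.001000 + 18.91·0.001000 + 4.278·0.002000 + 97.07·0.04990 + 28.05·0.5280 + 24.06·0.01000 = 19.94 lb
The glass mass, total less LOI, = 186.7 − 19.94 = 166.8 lb (the oxide masses sum to this)
wt % = oxide mass / glass mass × 100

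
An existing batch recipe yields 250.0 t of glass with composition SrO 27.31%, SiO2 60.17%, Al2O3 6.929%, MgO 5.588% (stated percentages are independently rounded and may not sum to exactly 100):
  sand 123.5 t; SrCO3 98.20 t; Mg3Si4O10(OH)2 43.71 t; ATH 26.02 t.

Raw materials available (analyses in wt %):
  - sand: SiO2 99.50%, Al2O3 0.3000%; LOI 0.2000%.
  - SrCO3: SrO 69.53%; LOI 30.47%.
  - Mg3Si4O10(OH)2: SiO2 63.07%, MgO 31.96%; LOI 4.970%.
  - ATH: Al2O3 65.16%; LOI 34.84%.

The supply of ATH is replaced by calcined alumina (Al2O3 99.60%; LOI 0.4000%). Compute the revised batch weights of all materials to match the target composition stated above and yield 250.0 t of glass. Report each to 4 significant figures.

Revised batch per 250.0 t glass:
  sand: 123.5 t
  SrCO3: 98.20 t
  Mg3Si4O10(OH)2: 43.71 t
  calcined alumina: 17.02 t
Total batch = 282.4 t; LOI loss = 32.41 t

Full float precision is held through the solve — values along the way appear rounded off to 4 significant digits at each printed step; each reported value is rounded only once; all derived quantities (LOI, totals, the yield, glass mass, four oxide percentages) are recomputed using the weight values on 250.0 t of glass in exact precision as written in problem or answer.
The oxide mass targets at 250.0 t glass:
  SrO: 27.31% × 250.0 = 68.28 t
  SiO2: 60.17% × 250.0 = 150.4 t
  Al2O3: 6.929% × 250.0 = 17.32 t
  MgO: 5.588% × 250.0 = 13.97 t
Balance tally, oxide-wise, applying the batch weights above, for the quoted basis mass (sums match the target masses net of answer rounding effects):
  SrO: 98.20·0.6953 = 68.28 t (target 68.28 t)
  SiO2: 123.5·0.9950 + 43.71·0.6307 = 150.5 t (target 150.4 t)
  Al2O3: 123.5·0.003000 + 17.02·0.9960 = 17.32 t (target 17.32 t)
  MgO: 43.71·0.3196 = 13.97 t (target 13.97 t)
The glass-mass cross-check: batch Σ − ignition loss = 250.0 t (per-oxide target masses sum to 250.0 t; against the stated basis, 250.0 t — a pure rounding effect).
Batch total: Σ batch = 282.4 t; loss to ignition Σ batch·LOI = 32.41 t; yield, glass over the total, = 88.52%.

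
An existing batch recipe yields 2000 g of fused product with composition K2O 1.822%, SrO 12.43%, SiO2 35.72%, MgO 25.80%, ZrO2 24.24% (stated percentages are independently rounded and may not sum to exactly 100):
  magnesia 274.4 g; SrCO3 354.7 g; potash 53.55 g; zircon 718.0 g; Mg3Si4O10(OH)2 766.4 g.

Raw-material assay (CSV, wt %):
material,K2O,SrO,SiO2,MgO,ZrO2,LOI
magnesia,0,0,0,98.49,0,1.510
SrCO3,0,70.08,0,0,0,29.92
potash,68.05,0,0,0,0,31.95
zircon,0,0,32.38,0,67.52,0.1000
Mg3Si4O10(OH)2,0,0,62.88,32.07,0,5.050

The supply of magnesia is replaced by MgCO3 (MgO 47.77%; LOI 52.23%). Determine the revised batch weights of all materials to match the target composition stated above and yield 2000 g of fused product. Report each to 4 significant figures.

Intermediates are rounded off to 4 significant figures when quoted; the working math maintains full precision through the solve — a single rounding finalizes every reported figure — the derived quantities, including the totals, the yield, LOI, net glass mass, five oxide percentages, are carried from the weighed amounts per 2000 g of glass at full float precision, as given in either problem or answer.
Target oxide masses per 2000 g fused product:
  K2O: 1.822% × 2000 = 36.44 g
  SrO: 12.43% × 2000 = 248.6 g
  SiO2: 35.72% × 2000 = 714.4 g
  MgO: 25.80% × 2000 = 516.0 g
  ZrO2: 24.24% × 2000 = 484.8 g
Balance tally, oxide-wise, given the weights on record, per the basis as stated (sum by sum, the targets are met up to rounding of the answer):
  K2O: 53.55·0.6805 = 36.44 g (target 36.44 g)
  SrO: 354.7·0.7008 = 248.6 g (target 248.6 g)
  SiO2: 718.0·0.3238 + 766.4·0.6288 = 714.4 g (target 714.4 g)
  MgO: 565.7·0.4777 + 766.4·0.3207 = 516.0 g (target 516.0 g)
  ZrO2: 718.0·0.6752 = 484.8 g (target 484.8 g)
Glass-mass closure: net batch after ignition = 2000 g (oxide target masses add up to 2000 g; with the basis standing at 2000 g — gaps are rounding artifacts).
Batch total: Σ batch = 2458 g; LOI loss = Σ batch·LOI = 458.1 g; as yield: glass ÷ batch → 81.36%.

Revised batch per 2000 g fused product:
  MgCO3: 565.7 g
  SrCO3: 354.7 g
  potash: 53.55 g
  zircon: 718.0 g
  Mg3Si4O10(OH)2: 766.4 g
Total batch = 2458 g; LOI loss = 458.1 g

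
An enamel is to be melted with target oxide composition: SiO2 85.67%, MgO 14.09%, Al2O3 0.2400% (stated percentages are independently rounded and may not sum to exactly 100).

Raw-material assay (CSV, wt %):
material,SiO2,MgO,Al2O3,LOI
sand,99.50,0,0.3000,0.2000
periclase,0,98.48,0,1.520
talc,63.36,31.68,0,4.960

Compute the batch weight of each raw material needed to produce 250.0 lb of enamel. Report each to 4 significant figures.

Every computation carries exact precision through every step. Intermediates are displayed with 4-significant-figure rounding as written; each reported result is rounded once only; all derived quantities, including ignition loss, glass mass, the totals, the three compositions, the yield, are computed from the batch weights for 250.0 lb of glass in full precision, as set out in question or answer.
Per-oxide target masses for 250.0 lb enamel:
  SiO2: 85.67% × 250.0 = 214.2 lb
  MgO: 14.09% × 250.0 = 35.22 lb
  Al2O3: 0.2400% × 250.0 = 0.6000 lb
Oxide-by-oxide audit on the weights just shown, on the stated basis (target by target, the sums agree within answer rounding):
  SiO2: 200.0·0.9950 + 23.95·0.6336 = 214.2 lb (target 214.2 lb)
  MgO: 28.06·0.9848 + 23.95·0.3168 = 35.22 lb (target 35.22 lb)
  Al2O3: 200.0·0.003000 = 0.6000 lb (target 0.6000 lb)
Glass mass check: batch total minus LOI = 250.0 lb (the Σ of target masses is 250.0 lb; stated basis 250.0 lb — any gap is answer rounding).
Adding the batch up: Σ batch = 252.0 lb; the LOI term Σ batch·LOI equals 2.014 lb; yield = glass ÷ total batch = 99.20%.

Batch per 250.0 lb enamel:
  sand: 200.0 lb
  periclase: 28.06 lb
  talc: 23.95 lb
Total batch = 252.0 lb; LOI loss = 2.014 lb; yield = 99.20%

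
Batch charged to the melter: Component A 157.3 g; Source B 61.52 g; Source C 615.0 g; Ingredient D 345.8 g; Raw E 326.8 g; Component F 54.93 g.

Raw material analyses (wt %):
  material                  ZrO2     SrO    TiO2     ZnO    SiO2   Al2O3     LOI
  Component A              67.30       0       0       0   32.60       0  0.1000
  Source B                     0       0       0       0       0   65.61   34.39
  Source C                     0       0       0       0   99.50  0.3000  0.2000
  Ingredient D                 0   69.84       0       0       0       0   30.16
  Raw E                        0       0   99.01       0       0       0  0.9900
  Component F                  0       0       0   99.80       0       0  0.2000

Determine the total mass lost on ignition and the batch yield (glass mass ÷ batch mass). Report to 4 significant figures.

Working values appear rounded off to 4 significant digits as written; all arithmetic holds full float precision in all steps. Every reported result is rounded exactly once. The derived quantities (ignition loss, totals, glass mass, yield, the six compositions) are computed from the batch weights for 1431 g of glass at exact precision, exactly as shown in the problem or the answer.
Each material's LOI contribution:
  Component A: 157.3 × 0.001000 = 0.1573 g
  Source B: 61.52 × 0.3439 = 21.16 g
  Source C: 615.0 × 0.002000 = 1.230 g
  Ingredient D: 345.8 × 0.3016 = 104.3 g
  Raw E: 326.8 × 0.009900 = 3.235 g
  Component F: 54.93 × 0.002000 = 0.1099 g
Total LOI = 130.2 g
Glass = batch − LOI = 1561 − 130.2 = 1431 g

LOI loss = 130.2 g; glass = 1431 g; yield = 91.66%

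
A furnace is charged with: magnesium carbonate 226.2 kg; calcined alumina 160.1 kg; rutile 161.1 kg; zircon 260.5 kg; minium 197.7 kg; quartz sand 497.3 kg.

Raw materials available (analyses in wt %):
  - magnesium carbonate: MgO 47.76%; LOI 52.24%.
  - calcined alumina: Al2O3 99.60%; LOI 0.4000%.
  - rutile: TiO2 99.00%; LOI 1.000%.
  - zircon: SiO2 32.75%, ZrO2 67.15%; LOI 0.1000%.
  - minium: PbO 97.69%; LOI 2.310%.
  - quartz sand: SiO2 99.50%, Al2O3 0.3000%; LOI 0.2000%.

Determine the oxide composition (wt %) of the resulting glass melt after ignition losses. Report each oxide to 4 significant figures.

Glass mass = 1377 kg (batch 1503 − LOI 126.2).
Composition: SiO2 42.14%, TiO2 11.59%, ZrO2 12.71%, PbO 14.03%, Al2O3 11.69%, MgO 7.847%

Mid-chain values are printed rounded to four significant digits across the worked steps. All internal work keeps full precision from first step to last — each reported value carries a single rounding; derived quantities are recomputed using the weight values per 1377 kg of glass in full precision (the yield, the six compositions, LOI, totals, glass mass) as given in the question or the answer.
Per-oxide mass from batch:
  SiO2: 260.5·0.3275 + 497.3·0.9950 = 580.1 kg
  TiO2: 161.1·0.9900 = 159.5 kg
  ZrO2: 260.5·0.6715 = 174.9 kg
  PbO: 197.7·0.9769 = 193.1 kg
  Al2O3: 160.1·0.9960 + 497.3·0.003000 = 161.0 kg
  MgO: 226.2·0.4776 = 108.0 kg
LOI: 226.2·0.5224 + 160.1·0.004000 + 161.1·0.01000 + 260.5·0.001000 + 197.7·0.02310 + 497.3·0.002000 = 126.2 kg
Resulting glass, batch − LOI: 1503 − 126.2 = 1377 kg (the oxide masses sum to this)
wt % = oxide mass / glass mass × 100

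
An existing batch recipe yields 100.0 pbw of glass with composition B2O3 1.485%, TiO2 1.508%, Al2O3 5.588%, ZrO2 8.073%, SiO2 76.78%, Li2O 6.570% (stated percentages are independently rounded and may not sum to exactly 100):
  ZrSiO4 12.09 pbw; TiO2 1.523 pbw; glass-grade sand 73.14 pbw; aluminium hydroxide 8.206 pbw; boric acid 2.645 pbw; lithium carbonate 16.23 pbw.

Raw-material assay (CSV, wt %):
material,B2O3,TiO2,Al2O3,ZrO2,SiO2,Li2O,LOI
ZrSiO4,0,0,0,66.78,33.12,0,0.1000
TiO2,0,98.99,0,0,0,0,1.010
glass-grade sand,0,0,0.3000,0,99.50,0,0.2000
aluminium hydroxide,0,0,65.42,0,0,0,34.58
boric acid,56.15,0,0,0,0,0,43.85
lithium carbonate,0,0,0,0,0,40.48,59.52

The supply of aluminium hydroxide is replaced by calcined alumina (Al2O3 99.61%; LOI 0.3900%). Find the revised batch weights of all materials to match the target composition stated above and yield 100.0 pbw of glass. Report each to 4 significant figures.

Every computation holds full float precision throughout — intermediates are displayed, with 4-significant-digit rounding, at each printed step; each reported result takes a single rounding; derived quantities are rebuilt in exact precision (the yield, glass mass, six oxide percentages, ignition loss, totals) using the weight values for 100.0 pbw of glass, as quoted within either problem or answer.
Target oxide masses per 100.0 pbw glass:
  B2O3: 1.485% × 100.0 = 1.485 pbw
  TiO2: 1.508% × 100.0 = 1.508 pbw
  Al2O3: 5.588% × 100.0 = 5.588 pbw
  ZrO2: 8.073% × 100.0 = 8.073 pbw
  SiO2: 76.78% × 100.0 = 76.78 pbw
  Li2O: 6.570% × 100.0 = 6.570 pbw
Mass-balance tally per oxide per the reported batch figures, versus the basis set out (sum by sum, the targets are met within answer rounding):
  B2O3: 2.645·0.5615 = 1.485 pbw (target 1.485 pbw)
  TiO2: 1.523·0.9899 = 1.508 pbw (target 1.508 pbw)
  Al2O3: 73.14·0.003000 + 5.390·0.9961 = 5.588 pbw (target 5.588 pbw)
  ZrO2: 12.09·0.6678 = 8.074 pbw (target 8.073 pbw)
  SiO2: 12.09·0.3312 + 73.14·0.9950 = 76.78 pbw (target 76.78 pbw)
  Li2O: 16.23·0.4048 = 6.570 pbw (target 6.570 pbw)
Mass balance on the glass: Σ batch − LOI loss = 100.0 pbw (the targets, summed, come to 100.0 pbw; stated basis 100.0 pbw — any gap is answer rounding).
Adding the batch up: Σ batch = 111.0 pbw; the LOI term Σ batch·LOI equals 11.01 pbw; as yield: glass ÷ batch → 90.08%.

Revised batch per 100.0 pbw glass:
  ZrSiO4: 12.09 pbw
  TiO2: 1.523 pbw
  glass-grade sand: 73.14 pbw
  calcined alumina: 5.390 pbw
  boric acid: 2.645 pbw
  lithium carbonate: 16.23 pbw
Total batch = 111.0 pbw; LOI loss = 11.01 pbw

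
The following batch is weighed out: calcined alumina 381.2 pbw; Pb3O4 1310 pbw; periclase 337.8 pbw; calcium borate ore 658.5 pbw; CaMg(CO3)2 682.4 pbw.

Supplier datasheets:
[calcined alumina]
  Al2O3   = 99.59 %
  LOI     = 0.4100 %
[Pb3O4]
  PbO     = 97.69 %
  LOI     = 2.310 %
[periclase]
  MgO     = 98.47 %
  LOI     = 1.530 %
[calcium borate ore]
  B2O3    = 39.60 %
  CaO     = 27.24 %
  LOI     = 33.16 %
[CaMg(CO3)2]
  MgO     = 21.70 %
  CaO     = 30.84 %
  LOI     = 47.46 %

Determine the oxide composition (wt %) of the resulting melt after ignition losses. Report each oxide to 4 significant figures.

Glass mass = 2791 pbw (batch 3370 − LOI 579.2).
Composition: MgO 17.23%, Al2O3 13.60%, B2O3 9.344%, CaO 13.97%, PbO 45.86%

Working values are printed rounded off to 4 significant figures in the printout; exact precision is kept all the way through; every reported figure carries a single rounding. The derived quantities are computed in full precision (net glass mass, yield, the totals, ignition loss, the five compositions) from the weighed amounts for 2791 pbw of glass precisely as stated by question or answer.
Per-oxide mass from batch:
  MgO: 337.8·0.9847 + 682.4·0.2170 = 480.7 pbw
  Al2O3: 381.2·0.9959 = 379.6 pbw
  B2O3: 658.5·0.3960 = 260.8 pbw
  CaO: 658.5·0.2724 + 682.4·0.3084 = 389.8 pbw
  PbO: 1310·0.9769 = 1280 pbw
LOI: 381.2·0.004100 + 1310·0.02310 + 337.8·0.01530 + 658.5·0.3316 + 682.4·0.4746 = 579.2 pbw
The glass mass, total less LOI, = 3370 − 579.2 = 2791 pbw (= the summed oxide contributions)
percent share: oxide ÷ glass, ×100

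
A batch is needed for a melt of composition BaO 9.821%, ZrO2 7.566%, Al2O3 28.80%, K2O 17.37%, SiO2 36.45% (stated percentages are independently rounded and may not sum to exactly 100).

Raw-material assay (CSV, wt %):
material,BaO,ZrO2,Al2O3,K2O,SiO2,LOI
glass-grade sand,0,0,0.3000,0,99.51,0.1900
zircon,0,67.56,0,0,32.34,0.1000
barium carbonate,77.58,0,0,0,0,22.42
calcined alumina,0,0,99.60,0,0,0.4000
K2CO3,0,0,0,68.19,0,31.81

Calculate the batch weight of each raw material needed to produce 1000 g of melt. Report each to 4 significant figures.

Every computation runs at full precision in every operation; rounding to 4 significant figures applies to each intermediate as printed; each reported number takes a single rounding — all derived quantities are carried using the weight values at 1000 g of glass at full precision (ignition loss, yield, glass mass, the five compositions, the totals), as quoted within the question or the answer.
Target masses of each oxide per 1000 g melt:
  BaO: 9.821% × 1000 = 98.21 g
  ZrO2: 7.566% × 1000 = 75.66 g
  Al2O3: 28.80% × 1000 = 288.0 g
  K2O: 17.37% × 1000 = 173.7 g
  SiO2: 36.45% × 1000 = 364.5 g
Balance tally, oxide-wise, with the batch weights as given, per the basis as stated (sum by sum, the targets are met inside rounding margins):
  BaO: 126.6·0.7758 = 98.22 g (target 98.21 g)
  ZrO2: 112.0·0.6756 = 75.67 g (target 75.66 g)
  Al2O3: 329.9·0.003000 + 288.2·0.9960 = 288.0 g (target 288.0 g)
  K2O: 254.7·0.6819 = 173.7 g (target 173.7 g)
  SiO2: 329.9·0.9951 + 112.0·0.3234 = 364.5 g (target 364.5 g)
Glass-mass sanity pass: batch total minus LOI = 1000 g (the Σ of target masses is 1000 g; versus the stated basis of 1000 g — deltas are rounding alone).
Summing the batch: Σ batch = 1111 g; ignition loss, Σ(batch × LOI) = 111.3 g; yield, glass over the total, = 89.99%.

Batch per 1000 g melt:
  glass-grade sand: 329.9 g
  zircon: 112.0 g
  barium carbonate: 126.6 g
  calcined alumina: 288.2 g
  K2CO3: 254.7 g
Total batch = 1111 g; LOI loss = 111.3 g; yield = 89.99%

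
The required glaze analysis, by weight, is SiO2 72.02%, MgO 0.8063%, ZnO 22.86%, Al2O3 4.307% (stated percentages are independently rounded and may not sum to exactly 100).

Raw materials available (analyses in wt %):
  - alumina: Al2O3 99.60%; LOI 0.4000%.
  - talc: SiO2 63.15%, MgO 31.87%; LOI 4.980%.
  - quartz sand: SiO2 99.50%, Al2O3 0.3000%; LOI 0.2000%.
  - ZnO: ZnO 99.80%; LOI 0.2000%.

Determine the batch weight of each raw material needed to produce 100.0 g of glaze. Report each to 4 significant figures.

Batch per 100.0 g glaze:
  alumina: 4.111 g
  talc: 2.530 g
  quartz sand: 70.78 g
  ZnO: 22.91 g
Total batch = 100.3 g; LOI loss = 0.3298 g; yield = 99.67%

Mid-chain values are printed, with 4-significant-digit rounding, at each printed step. The whole derivation carries exact precision at all times; each reported result undergoes a single rounding. All derived quantities are carried in exact precision (net glass mass, ignition loss, the four compositions, the totals, yield) starting from the weights on 100.0 g of glass, exactly as shown in either problem or answer.
Per-oxide target masses for 100.0 g glaze:
  SiO2: 72.02% × 100.0 = 72.02 g
  MgO: 0.8063% × 100.0 = 0.8063 g
  ZnO: 22.86% × 100.0 = 22.86 g
  Al2O3: 4.307% × 100.0 = 4.307 g
Sums-versus-targets review applying the batch weights above, against the basis in use (sums match the target masses within answer rounding):
  SiO2: 2.530·0.6315 + 70.78·0.9950 = 72.02 g (target 72.02 g)
  MgO: 2.530·0.3187 = 0.8063 g (target 0.8063 g)
  ZnO: 22.91·0.9980 = 22.86 g (target 22.86 g)
  Al2O3: 4.111·0.9960 + 70.78·0.003000 = 4.307 g (target 4.307 g)
Glass mass check: net batch after ignition = 100.0 g (summing oxide targets gives 99.99 g; versus the stated basis of 100.0 g — gaps are rounding artifacts).
Summing the batch: Σ batch = 100.3 g; the LOI term Σ batch·LOI equals 0.3298 g; yield: glass divided by total = 99.67%.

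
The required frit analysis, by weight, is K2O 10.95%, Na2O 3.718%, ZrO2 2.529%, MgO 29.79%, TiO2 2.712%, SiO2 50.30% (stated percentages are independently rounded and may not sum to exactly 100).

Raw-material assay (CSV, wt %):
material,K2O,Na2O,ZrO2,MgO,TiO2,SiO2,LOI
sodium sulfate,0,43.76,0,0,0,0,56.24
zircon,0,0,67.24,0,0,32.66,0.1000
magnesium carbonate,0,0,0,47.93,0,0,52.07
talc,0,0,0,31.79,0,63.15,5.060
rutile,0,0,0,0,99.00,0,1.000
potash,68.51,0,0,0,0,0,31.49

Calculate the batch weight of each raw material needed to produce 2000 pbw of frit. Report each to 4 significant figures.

Values along the way are printed rounded to 4 significant figures on the page; all arithmetic keeps full float precision at every stage. Every reported number undergoes a single rounding — all derived quantities, which include ignition loss, glass mass, the totals, yield, the six compositions, are computed in full float precision, as written in either problem or answer, starting from the weights for 2000 pbw of glass.
The oxide mass targets at 2000 pbw frit:
  K2O: 10.95% × 2000 = 219.0 pbw
  Na2O: 3.718% × 2000 = 74.36 pbw
  ZrO2: 2.529% × 2000 = 50.58 pbw
  MgO: 29.79% × 2000 = 595.8 pbw
  TiO2: 2.712% × 2000 = 54.24 pbw
  SiO2: 50.30% × 2000 = 1006 pbw
Balance tally, oxide-wise, using the reported weights, under the basis named above (summed amounts equal target values net of answer rounding effects):
  K2O: 319.7·0.6851 = 219.0 pbw (target 219.0 pbw)
  Na2O: 169.9·0.4376 = 74.35 pbw (target 74.36 pbw)
  ZrO2: 75.22·0.6724 = 50.58 pbw (target 50.58 pbw)
  MgO: 212.3·0.4793 + 1554·0.3179 = 595.8 pbw (target 595.8 pbw)
  TiO2: 54.79·0.9900 = 54.24 pbw (target 54.24 pbw)
  SiO2: 75.22·0.3266 + 1554·0.6315 = 1006 pbw (target 1006 pbw)
Glass-mass sanity pass: batch total minus LOI = 2000 pbw (the Σ of target masses is 2000 pbw; with the basis standing at 2000 pbw — deltas are rounding alone).
Batch total: Σ batch = 2386 pbw; Σ batch·LOI gives LOI loss = 386.0 pbw; as yield: glass ÷ batch → 83.82%.

Batch per 2000 pbw frit:
  sodium sulfate: 169.9 pbw
  zircon: 75.22 pbw
  magnesium carbonate: 212.3 pbw
  talc: 1554 pbw
  rutile: 54.79 pbw
  potash: 319.7 pbw
Total batch = 2386 pbw; LOI loss = 386.0 pbw; yield = 83.82%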